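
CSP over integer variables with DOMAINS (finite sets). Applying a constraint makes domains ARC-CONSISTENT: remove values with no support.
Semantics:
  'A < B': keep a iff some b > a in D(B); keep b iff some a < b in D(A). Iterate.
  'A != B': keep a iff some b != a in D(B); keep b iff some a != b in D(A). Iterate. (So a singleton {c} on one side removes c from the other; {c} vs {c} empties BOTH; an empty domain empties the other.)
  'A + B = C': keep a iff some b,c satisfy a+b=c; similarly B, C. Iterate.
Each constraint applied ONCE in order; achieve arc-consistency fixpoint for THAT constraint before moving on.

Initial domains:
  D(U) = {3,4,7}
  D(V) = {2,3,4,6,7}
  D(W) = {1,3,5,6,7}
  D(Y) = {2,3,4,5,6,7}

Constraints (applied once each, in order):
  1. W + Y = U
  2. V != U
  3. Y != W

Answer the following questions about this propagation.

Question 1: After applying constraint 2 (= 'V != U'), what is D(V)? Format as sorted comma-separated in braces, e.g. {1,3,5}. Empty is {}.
Constraint 1 (W + Y = U) on D(W)={1,3,5,6,7} D(Y)={2,3,4,5,6,7} D(U)={3,4,7}: W {1,3,5,6,7}->{1,3,5}; Y {2,3,4,5,6,7}->{2,3,4,6}
Constraint 2 (V != U) on D(V)={2,3,4,6,7} D(U)={3,4,7}: no change
So after constraint 2: D(V) = {2,3,4,6,7}

Answer: {2,3,4,6,7}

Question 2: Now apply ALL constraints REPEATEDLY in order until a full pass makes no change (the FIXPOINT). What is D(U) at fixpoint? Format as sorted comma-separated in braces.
pass 0 (initial): D(U)={3,4,7}
pass 1: W {1,3,5,6,7}->{1,3,5}; Y {2,3,4,5,6,7}->{2,3,4,6}
pass 2: no change
Fixpoint after 2 passes: D(U) = {3,4,7}

Answer: {3,4,7}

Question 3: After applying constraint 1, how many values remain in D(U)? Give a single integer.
Answer: 3

Derivation:
Constraint 1 (W + Y = U) on D(W)={1,3,5,6,7} D(Y)={2,3,4,5,6,7} D(U)={3,4,7}: W {1,3,5,6,7}->{1,3,5}; Y {2,3,4,5,6,7}->{2,3,4,6}
So after constraint 1: D(U)={3,4,7}, size = 3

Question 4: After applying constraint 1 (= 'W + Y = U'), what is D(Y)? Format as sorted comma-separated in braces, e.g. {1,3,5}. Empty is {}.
Constraint 1 (W + Y = U) on D(W)={1,3,5,6,7} D(Y)={2,3,4,5,6,7} D(U)={3,4,7}: W {1,3,5,6,7}->{1,3,5}; Y {2,3,4,5,6,7}->{2,3,4,6}
So after constraint 1: D(Y) = {2,3,4,6}

Answer: {2,3,4,6}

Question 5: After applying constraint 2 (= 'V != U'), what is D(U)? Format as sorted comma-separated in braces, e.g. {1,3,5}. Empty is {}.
Answer: {3,4,7}

Derivation:
Constraint 1 (W + Y = U) on D(W)={1,3,5,6,7} D(Y)={2,3,4,5,6,7} D(U)={3,4,7}: W {1,3,5,6,7}->{1,3,5}; Y {2,3,4,5,6,7}->{2,3,4,6}
Constraint 2 (V != U) on D(V)={2,3,4,6,7} D(U)={3,4,7}: no change
So after constraint 2: D(U) = {3,4,7}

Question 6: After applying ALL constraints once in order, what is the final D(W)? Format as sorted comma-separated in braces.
Answer: {1,3,5}

Derivation:
Constraint 1 (W + Y = U) on D(W)={1,3,5,6,7} D(Y)={2,3,4,5,6,7} D(U)={3,4,7}: W {1,3,5,6,7}->{1,3,5}; Y {2,3,4,5,6,7}->{2,3,4,6}
Constraint 2 (V != U) on D(V)={2,3,4,6,7} D(U)={3,4,7}: no change
Constraint 3 (Y != W) on D(Y)={2,3,4,6} D(W)={1,3,5}: no change
So after all 3 constraints: D(W) = {1,3,5}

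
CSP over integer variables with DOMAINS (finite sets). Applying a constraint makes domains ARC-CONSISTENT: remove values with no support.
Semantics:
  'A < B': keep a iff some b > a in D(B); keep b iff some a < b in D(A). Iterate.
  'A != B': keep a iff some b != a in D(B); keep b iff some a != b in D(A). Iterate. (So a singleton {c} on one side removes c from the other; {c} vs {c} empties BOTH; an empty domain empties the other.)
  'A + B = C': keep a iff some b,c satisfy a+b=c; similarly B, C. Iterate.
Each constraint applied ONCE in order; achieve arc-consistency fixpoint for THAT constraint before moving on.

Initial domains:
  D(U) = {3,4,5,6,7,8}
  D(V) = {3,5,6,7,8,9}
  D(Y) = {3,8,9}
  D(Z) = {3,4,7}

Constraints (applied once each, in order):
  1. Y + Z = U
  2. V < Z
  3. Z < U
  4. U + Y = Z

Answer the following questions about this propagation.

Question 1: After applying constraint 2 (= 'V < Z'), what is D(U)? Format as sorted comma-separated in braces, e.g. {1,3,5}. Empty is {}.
Answer: {6,7}

Derivation:
Constraint 1 (Y + Z = U) on D(Y)={3,8,9} D(Z)={3,4,7} D(U)={3,4,5,6,7,8}: Y {3,8,9}->{3}; Z {3,4,7}->{3,4}; U {3,4,5,6,7,8}->{6,7}
Constraint 2 (V < Z) on D(V)={3,5,6,7,8,9} D(Z)={3,4}: V {3,5,6,7,8,9}->{3}; Z {3,4}->{4}
So after constraint 2: D(U) = {6,7}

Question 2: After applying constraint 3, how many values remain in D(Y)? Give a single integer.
Constraint 1 (Y + Z = U) on D(Y)={3,8,9} D(Z)={3,4,7} D(U)={3,4,5,6,7,8}: Y {3,8,9}->{3}; Z {3,4,7}->{3,4}; U {3,4,5,6,7,8}->{6,7}
Constraint 2 (V < Z) on D(V)={3,5,6,7,8,9} D(Z)={3,4}: V {3,5,6,7,8,9}->{3}; Z {3,4}->{4}
Constraint 3 (Z < U) on D(Z)={4} D(U)={6,7}: no change
So after constraint 3: D(Y)={3}, size = 1

Answer: 1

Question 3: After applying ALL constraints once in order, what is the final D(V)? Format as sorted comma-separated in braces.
Constraint 1 (Y + Z = U) on D(Y)={3,8,9} D(Z)={3,4,7} D(U)={3,4,5,6,7,8}: Y {3,8,9}->{3}; Z {3,4,7}->{3,4}; U {3,4,5,6,7,8}->{6,7}
Constraint 2 (V < Z) on D(V)={3,5,6,7,8,9} D(Z)={3,4}: V {3,5,6,7,8,9}->{3}; Z {3,4}->{4}
Constraint 3 (Z < U) on D(Z)={4} D(U)={6,7}: no change
Constraint 4 (U + Y = Z) on D(U)={6,7} D(Y)={3} D(Z)={4}: U {6,7}->{}; Y {3}->{}; Z {4}->{}
So after all 4 constraints: D(V) = {3}

Answer: {3}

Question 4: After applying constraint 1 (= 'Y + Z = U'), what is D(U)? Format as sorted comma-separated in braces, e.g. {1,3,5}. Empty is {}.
Answer: {6,7}

Derivation:
Constraint 1 (Y + Z = U) on D(Y)={3,8,9} D(Z)={3,4,7} D(U)={3,4,5,6,7,8}: Y {3,8,9}->{3}; Z {3,4,7}->{3,4}; U {3,4,5,6,7,8}->{6,7}
So after constraint 1: D(U) = {6,7}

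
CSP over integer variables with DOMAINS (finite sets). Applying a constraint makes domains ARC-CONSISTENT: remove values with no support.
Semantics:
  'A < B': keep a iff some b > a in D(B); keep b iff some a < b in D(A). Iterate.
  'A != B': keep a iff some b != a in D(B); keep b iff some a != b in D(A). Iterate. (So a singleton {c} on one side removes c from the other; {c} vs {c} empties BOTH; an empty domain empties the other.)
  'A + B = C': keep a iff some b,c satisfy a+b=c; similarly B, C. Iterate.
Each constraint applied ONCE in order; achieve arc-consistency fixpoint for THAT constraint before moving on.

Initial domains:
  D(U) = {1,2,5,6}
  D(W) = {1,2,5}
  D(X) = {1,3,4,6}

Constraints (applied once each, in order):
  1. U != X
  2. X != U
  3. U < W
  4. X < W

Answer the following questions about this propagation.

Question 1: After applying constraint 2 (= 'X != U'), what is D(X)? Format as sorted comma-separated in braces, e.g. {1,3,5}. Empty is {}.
Constraint 1 (U != X) on D(U)={1,2,5,6} D(X)={1,3,4,6}: no change
Constraint 2 (X != U) on D(X)={1,3,4,6} D(U)={1,2,5,6}: no change
So after constraint 2: D(X) = {1,3,4,6}

Answer: {1,3,4,6}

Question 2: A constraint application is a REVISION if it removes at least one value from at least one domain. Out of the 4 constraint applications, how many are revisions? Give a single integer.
Answer: 2

Derivation:
Constraint 1 (U != X) on D(U)={1,2,5,6} D(X)={1,3,4,6}: no change => not a revision
Constraint 2 (X != U) on D(X)={1,3,4,6} D(U)={1,2,5,6}: no change => not a revision
Constraint 3 (U < W) on D(U)={1,2,5,6} D(W)={1,2,5}: U {1,2,5,6}->{1,2}; W {1,2,5}->{2,5} => REVISION
Constraint 4 (X < W) on D(X)={1,3,4,6} D(W)={2,5}: X {1,3,4,6}->{1,3,4} => REVISION
Total revisions = 2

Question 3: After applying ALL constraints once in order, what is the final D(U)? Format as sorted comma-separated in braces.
Answer: {1,2}

Derivation:
Constraint 1 (U != X) on D(U)={1,2,5,6} D(X)={1,3,4,6}: no change
Constraint 2 (X != U) on D(X)={1,3,4,6} D(U)={1,2,5,6}: no change
Constraint 3 (U < W) on D(U)={1,2,5,6} D(W)={1,2,5}: U {1,2,5,6}->{1,2}; W {1,2,5}->{2,5}
Constraint 4 (X < W) on D(X)={1,3,4,6} D(W)={2,5}: X {1,3,4,6}->{1,3,4}
So after all 4 constraints: D(U) = {1,2}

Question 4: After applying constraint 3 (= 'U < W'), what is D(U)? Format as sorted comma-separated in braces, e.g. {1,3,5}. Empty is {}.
Answer: {1,2}

Derivation:
Constraint 1 (U != X) on D(U)={1,2,5,6} D(X)={1,3,4,6}: no change
Constraint 2 (X != U) on D(X)={1,3,4,6} D(U)={1,2,5,6}: no change
Constraint 3 (U < W) on D(U)={1,2,5,6} D(W)={1,2,5}: U {1,2,5,6}->{1,2}; W {1,2,5}->{2,5}
So after constraint 3: D(U) = {1,2}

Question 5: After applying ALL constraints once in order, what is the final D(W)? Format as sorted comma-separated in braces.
Answer: {2,5}

Derivation:
Constraint 1 (U != X) on D(U)={1,2,5,6} D(X)={1,3,4,6}: no change
Constraint 2 (X != U) on D(X)={1,3,4,6} D(U)={1,2,5,6}: no change
Constraint 3 (U < W) on D(U)={1,2,5,6} D(W)={1,2,5}: U {1,2,5,6}->{1,2}; W {1,2,5}->{2,5}
Constraint 4 (X < W) on D(X)={1,3,4,6} D(W)={2,5}: X {1,3,4,6}->{1,3,4}
So after all 4 constraints: D(W) = {2,5}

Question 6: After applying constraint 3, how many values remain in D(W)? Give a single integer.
Constraint 1 (U != X) on D(U)={1,2,5,6} D(X)={1,3,4,6}: no change
Constraint 2 (X != U) on D(X)={1,3,4,6} D(U)={1,2,5,6}: no change
Constraint 3 (U < W) on D(U)={1,2,5,6} D(W)={1,2,5}: U {1,2,5,6}->{1,2}; W {1,2,5}->{2,5}
So after constraint 3: D(W)={2,5}, size = 2

Answer: 2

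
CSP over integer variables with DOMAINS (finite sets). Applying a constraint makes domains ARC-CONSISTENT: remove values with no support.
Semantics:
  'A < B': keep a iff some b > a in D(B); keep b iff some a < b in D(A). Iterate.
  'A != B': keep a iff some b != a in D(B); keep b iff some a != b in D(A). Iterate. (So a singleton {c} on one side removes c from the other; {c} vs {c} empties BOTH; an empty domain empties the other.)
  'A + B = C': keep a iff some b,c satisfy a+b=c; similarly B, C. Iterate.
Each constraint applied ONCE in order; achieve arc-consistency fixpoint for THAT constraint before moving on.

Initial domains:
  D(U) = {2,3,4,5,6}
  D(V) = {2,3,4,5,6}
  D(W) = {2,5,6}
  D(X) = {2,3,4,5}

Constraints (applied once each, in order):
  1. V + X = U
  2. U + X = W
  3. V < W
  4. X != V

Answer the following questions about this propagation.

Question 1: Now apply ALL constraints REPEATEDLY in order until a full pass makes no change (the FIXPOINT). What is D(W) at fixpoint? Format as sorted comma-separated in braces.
Answer: {}

Derivation:
pass 0 (initial): D(W)={2,5,6}
pass 1: U {2,3,4,5,6}->{4}; V {2,3,4,5,6}->{3,4}; W {2,5,6}->{6}; X {2,3,4,5}->{2}
pass 2: U {4}->{}; V {3,4}->{}; W {6}->{}; X {2}->{}
pass 3: no change
Fixpoint after 3 passes: D(W) = {}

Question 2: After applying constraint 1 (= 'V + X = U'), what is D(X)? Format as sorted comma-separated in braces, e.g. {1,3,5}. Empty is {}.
Constraint 1 (V + X = U) on D(V)={2,3,4,5,6} D(X)={2,3,4,5} D(U)={2,3,4,5,6}: V {2,3,4,5,6}->{2,3,4}; X {2,3,4,5}->{2,3,4}; U {2,3,4,5,6}->{4,5,6}
So after constraint 1: D(X) = {2,3,4}

Answer: {2,3,4}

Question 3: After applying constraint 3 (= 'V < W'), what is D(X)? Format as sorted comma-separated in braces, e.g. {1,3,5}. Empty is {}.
Constraint 1 (V + X = U) on D(V)={2,3,4,5,6} D(X)={2,3,4,5} D(U)={2,3,4,5,6}: V {2,3,4,5,6}->{2,3,4}; X {2,3,4,5}->{2,3,4}; U {2,3,4,5,6}->{4,5,6}
Constraint 2 (U + X = W) on D(U)={4,5,6} D(X)={2,3,4} D(W)={2,5,6}: U {4,5,6}->{4}; X {2,3,4}->{2}; W {2,5,6}->{6}
Constraint 3 (V < W) on D(V)={2,3,4} D(W)={6}: no change
So after constraint 3: D(X) = {2}

Answer: {2}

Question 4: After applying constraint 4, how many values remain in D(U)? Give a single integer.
Answer: 1

Derivation:
Constraint 1 (V + X = U) on D(V)={2,3,4,5,6} D(X)={2,3,4,5} D(U)={2,3,4,5,6}: V {2,3,4,5,6}->{2,3,4}; X {2,3,4,5}->{2,3,4}; U {2,3,4,5,6}->{4,5,6}
Constraint 2 (U + X = W) on D(U)={4,5,6} D(X)={2,3,4} D(W)={2,5,6}: U {4,5,6}->{4}; X {2,3,4}->{2}; W {2,5,6}->{6}
Constraint 3 (V < W) on D(V)={2,3,4} D(W)={6}: no change
Constraint 4 (X != V) on D(X)={2} D(V)={2,3,4}: V {2,3,4}->{3,4}
So after constraint 4: D(U)={4}, size = 1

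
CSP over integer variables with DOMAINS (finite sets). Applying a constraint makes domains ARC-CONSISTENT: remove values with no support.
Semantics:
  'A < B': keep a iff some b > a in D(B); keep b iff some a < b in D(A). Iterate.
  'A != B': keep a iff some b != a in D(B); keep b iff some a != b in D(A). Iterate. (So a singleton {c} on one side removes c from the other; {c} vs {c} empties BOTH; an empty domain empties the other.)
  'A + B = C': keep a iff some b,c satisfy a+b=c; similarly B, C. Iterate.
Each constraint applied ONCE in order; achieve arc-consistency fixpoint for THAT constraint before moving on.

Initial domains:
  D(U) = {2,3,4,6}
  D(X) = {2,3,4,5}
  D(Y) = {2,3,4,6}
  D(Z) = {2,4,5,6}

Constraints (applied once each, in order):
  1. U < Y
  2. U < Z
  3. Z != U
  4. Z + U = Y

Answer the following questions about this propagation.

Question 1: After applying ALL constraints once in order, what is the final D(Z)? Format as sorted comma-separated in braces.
Constraint 1 (U < Y) on D(U)={2,3,4,6} D(Y)={2,3,4,6}: U {2,3,4,6}->{2,3,4}; Y {2,3,4,6}->{3,4,6}
Constraint 2 (U < Z) on D(U)={2,3,4} D(Z)={2,4,5,6}: Z {2,4,5,6}->{4,5,6}
Constraint 3 (Z != U) on D(Z)={4,5,6} D(U)={2,3,4}: no change
Constraint 4 (Z + U = Y) on D(Z)={4,5,6} D(U)={2,3,4} D(Y)={3,4,6}: Z {4,5,6}->{4}; U {2,3,4}->{2}; Y {3,4,6}->{6}
So after all 4 constraints: D(Z) = {4}

Answer: {4}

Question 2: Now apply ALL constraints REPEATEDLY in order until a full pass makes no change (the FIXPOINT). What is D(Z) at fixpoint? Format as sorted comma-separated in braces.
pass 0 (initial): D(Z)={2,4,5,6}
pass 1: U {2,3,4,6}->{2}; Y {2,3,4,6}->{6}; Z {2,4,5,6}->{4}
pass 2: no change
Fixpoint after 2 passes: D(Z) = {4}

Answer: {4}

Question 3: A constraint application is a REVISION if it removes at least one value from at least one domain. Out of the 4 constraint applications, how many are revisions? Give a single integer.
Constraint 1 (U < Y) on D(U)={2,3,4,6} D(Y)={2,3,4,6}: U {2,3,4,6}->{2,3,4}; Y {2,3,4,6}->{3,4,6} => REVISION
Constraint 2 (U < Z) on D(U)={2,3,4} D(Z)={2,4,5,6}: Z {2,4,5,6}->{4,5,6} => REVISION
Constraint 3 (Z != U) on D(Z)={4,5,6} D(U)={2,3,4}: no change => not a revision
Constraint 4 (Z + U = Y) on D(Z)={4,5,6} D(U)={2,3,4} D(Y)={3,4,6}: Z {4,5,6}->{4}; U {2,3,4}->{2}; Y {3,4,6}->{6} => REVISION
Total revisions = 3

Answer: 3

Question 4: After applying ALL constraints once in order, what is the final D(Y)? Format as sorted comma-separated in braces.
Answer: {6}

Derivation:
Constraint 1 (U < Y) on D(U)={2,3,4,6} D(Y)={2,3,4,6}: U {2,3,4,6}->{2,3,4}; Y {2,3,4,6}->{3,4,6}
Constraint 2 (U < Z) on D(U)={2,3,4} D(Z)={2,4,5,6}: Z {2,4,5,6}->{4,5,6}
Constraint 3 (Z != U) on D(Z)={4,5,6} D(U)={2,3,4}: no change
Constraint 4 (Z + U = Y) on D(Z)={4,5,6} D(U)={2,3,4} D(Y)={3,4,6}: Z {4,5,6}->{4}; U {2,3,4}->{2}; Y {3,4,6}->{6}
So after all 4 constraints: D(Y) = {6}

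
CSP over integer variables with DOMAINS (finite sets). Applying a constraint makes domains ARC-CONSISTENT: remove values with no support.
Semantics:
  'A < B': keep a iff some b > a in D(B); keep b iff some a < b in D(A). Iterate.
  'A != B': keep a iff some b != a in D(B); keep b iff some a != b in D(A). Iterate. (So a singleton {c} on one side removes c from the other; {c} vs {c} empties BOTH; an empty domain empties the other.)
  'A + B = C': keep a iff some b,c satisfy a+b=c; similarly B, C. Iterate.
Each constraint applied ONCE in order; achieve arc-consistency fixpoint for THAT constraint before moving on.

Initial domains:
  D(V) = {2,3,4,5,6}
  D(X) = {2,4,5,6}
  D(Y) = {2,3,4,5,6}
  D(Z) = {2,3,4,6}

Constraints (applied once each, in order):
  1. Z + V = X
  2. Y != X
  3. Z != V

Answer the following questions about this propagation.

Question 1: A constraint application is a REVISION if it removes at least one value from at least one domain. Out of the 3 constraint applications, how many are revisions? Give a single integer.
Constraint 1 (Z + V = X) on D(Z)={2,3,4,6} D(V)={2,3,4,5,6} D(X)={2,4,5,6}: Z {2,3,4,6}->{2,3,4}; V {2,3,4,5,6}->{2,3,4}; X {2,4,5,6}->{4,5,6} => REVISION
Constraint 2 (Y != X) on D(Y)={2,3,4,5,6} D(X)={4,5,6}: no change => not a revision
Constraint 3 (Z != V) on D(Z)={2,3,4} D(V)={2,3,4}: no change => not a revision
Total revisions = 1

Answer: 1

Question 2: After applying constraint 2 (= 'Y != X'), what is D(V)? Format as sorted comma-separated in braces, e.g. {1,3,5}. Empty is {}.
Constraint 1 (Z + V = X) on D(Z)={2,3,4,6} D(V)={2,3,4,5,6} D(X)={2,4,5,6}: Z {2,3,4,6}->{2,3,4}; V {2,3,4,5,6}->{2,3,4}; X {2,4,5,6}->{4,5,6}
Constraint 2 (Y != X) on D(Y)={2,3,4,5,6} D(X)={4,5,6}: no change
So after constraint 2: D(V) = {2,3,4}

Answer: {2,3,4}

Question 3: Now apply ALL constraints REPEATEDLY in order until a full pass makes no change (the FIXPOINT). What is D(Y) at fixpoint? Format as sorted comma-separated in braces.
Answer: {2,3,4,5,6}

Derivation:
pass 0 (initial): D(Y)={2,3,4,5,6}
pass 1: V {2,3,4,5,6}->{2,3,4}; X {2,4,5,6}->{4,5,6}; Z {2,3,4,6}->{2,3,4}
pass 2: no change
Fixpoint after 2 passes: D(Y) = {2,3,4,5,6}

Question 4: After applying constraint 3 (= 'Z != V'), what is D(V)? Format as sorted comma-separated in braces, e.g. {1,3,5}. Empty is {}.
Constraint 1 (Z + V = X) on D(Z)={2,3,4,6} D(V)={2,3,4,5,6} D(X)={2,4,5,6}: Z {2,3,4,6}->{2,3,4}; V {2,3,4,5,6}->{2,3,4}; X {2,4,5,6}->{4,5,6}
Constraint 2 (Y != X) on D(Y)={2,3,4,5,6} D(X)={4,5,6}: no change
Constraint 3 (Z != V) on D(Z)={2,3,4} D(V)={2,3,4}: no change
So after constraint 3: D(V) = {2,3,4}

Answer: {2,3,4}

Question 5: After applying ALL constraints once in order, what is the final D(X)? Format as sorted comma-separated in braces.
Constraint 1 (Z + V = X) on D(Z)={2,3,4,6} D(V)={2,3,4,5,6} D(X)={2,4,5,6}: Z {2,3,4,6}->{2,3,4}; V {2,3,4,5,6}->{2,3,4}; X {2,4,5,6}->{4,5,6}
Constraint 2 (Y != X) on D(Y)={2,3,4,5,6} D(X)={4,5,6}: no change
Constraint 3 (Z != V) on D(Z)={2,3,4} D(V)={2,3,4}: no change
So after all 3 constraints: D(X) = {4,5,6}

Answer: {4,5,6}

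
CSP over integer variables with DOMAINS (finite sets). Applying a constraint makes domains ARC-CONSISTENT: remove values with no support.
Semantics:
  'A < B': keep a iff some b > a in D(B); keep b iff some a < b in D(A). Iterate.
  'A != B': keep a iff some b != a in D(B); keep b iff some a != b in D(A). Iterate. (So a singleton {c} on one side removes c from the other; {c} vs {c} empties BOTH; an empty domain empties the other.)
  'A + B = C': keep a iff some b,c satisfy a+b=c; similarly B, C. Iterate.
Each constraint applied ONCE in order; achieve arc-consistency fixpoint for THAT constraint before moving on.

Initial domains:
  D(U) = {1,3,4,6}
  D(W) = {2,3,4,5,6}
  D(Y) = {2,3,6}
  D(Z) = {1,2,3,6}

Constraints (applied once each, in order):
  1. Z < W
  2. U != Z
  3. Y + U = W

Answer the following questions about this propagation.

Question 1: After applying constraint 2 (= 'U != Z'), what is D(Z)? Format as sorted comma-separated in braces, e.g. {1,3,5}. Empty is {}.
Constraint 1 (Z < W) on D(Z)={1,2,3,6} D(W)={2,3,4,5,6}: Z {1,2,3,6}->{1,2,3}
Constraint 2 (U != Z) on D(U)={1,3,4,6} D(Z)={1,2,3}: no change
So after constraint 2: D(Z) = {1,2,3}

Answer: {1,2,3}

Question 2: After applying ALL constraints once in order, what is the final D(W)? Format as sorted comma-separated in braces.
Constraint 1 (Z < W) on D(Z)={1,2,3,6} D(W)={2,3,4,5,6}: Z {1,2,3,6}->{1,2,3}
Constraint 2 (U != Z) on D(U)={1,3,4,6} D(Z)={1,2,3}: no change
Constraint 3 (Y + U = W) on D(Y)={2,3,6} D(U)={1,3,4,6} D(W)={2,3,4,5,6}: Y {2,3,6}->{2,3}; U {1,3,4,6}->{1,3,4}; W {2,3,4,5,6}->{3,4,5,6}
So after all 3 constraints: D(W) = {3,4,5,6}

Answer: {3,4,5,6}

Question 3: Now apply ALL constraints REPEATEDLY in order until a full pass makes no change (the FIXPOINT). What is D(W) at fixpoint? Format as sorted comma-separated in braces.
Answer: {3,4,5,6}

Derivation:
pass 0 (initial): D(W)={2,3,4,5,6}
pass 1: U {1,3,4,6}->{1,3,4}; W {2,3,4,5,6}->{3,4,5,6}; Y {2,3,6}->{2,3}; Z {1,2,3,6}->{1,2,3}
pass 2: no change
Fixpoint after 2 passes: D(W) = {3,4,5,6}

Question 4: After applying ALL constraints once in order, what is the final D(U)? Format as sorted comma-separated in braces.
Answer: {1,3,4}

Derivation:
Constraint 1 (Z < W) on D(Z)={1,2,3,6} D(W)={2,3,4,5,6}: Z {1,2,3,6}->{1,2,3}
Constraint 2 (U != Z) on D(U)={1,3,4,6} D(Z)={1,2,3}: no change
Constraint 3 (Y + U = W) on D(Y)={2,3,6} D(U)={1,3,4,6} D(W)={2,3,4,5,6}: Y {2,3,6}->{2,3}; U {1,3,4,6}->{1,3,4}; W {2,3,4,5,6}->{3,4,5,6}
So after all 3 constraints: D(U) = {1,3,4}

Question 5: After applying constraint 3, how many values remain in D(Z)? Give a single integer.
Constraint 1 (Z < W) on D(Z)={1,2,3,6} D(W)={2,3,4,5,6}: Z {1,2,3,6}->{1,2,3}
Constraint 2 (U != Z) on D(U)={1,3,4,6} D(Z)={1,2,3}: no change
Constraint 3 (Y + U = W) on D(Y)={2,3,6} D(U)={1,3,4,6} D(W)={2,3,4,5,6}: Y {2,3,6}->{2,3}; U {1,3,4,6}->{1,3,4}; W {2,3,4,5,6}->{3,4,5,6}
So after constraint 3: D(Z)={1,2,3}, size = 3

Answer: 3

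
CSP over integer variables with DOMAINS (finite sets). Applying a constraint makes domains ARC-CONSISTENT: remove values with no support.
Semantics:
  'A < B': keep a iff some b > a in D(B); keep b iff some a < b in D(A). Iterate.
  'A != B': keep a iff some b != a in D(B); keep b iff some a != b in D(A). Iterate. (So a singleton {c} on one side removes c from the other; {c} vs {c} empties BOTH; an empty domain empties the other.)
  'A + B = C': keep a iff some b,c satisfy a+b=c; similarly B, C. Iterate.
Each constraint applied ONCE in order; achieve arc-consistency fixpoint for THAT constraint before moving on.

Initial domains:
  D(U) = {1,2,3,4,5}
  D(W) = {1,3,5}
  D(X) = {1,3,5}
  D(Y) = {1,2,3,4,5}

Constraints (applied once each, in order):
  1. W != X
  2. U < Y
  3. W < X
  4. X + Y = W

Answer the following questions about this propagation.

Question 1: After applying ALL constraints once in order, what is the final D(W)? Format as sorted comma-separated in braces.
Constraint 1 (W != X) on D(W)={1,3,5} D(X)={1,3,5}: no change
Constraint 2 (U < Y) on D(U)={1,2,3,4,5} D(Y)={1,2,3,4,5}: U {1,2,3,4,5}->{1,2,3,4}; Y {1,2,3,4,5}->{2,3,4,5}
Constraint 3 (W < X) on D(W)={1,3,5} D(X)={1,3,5}: W {1,3,5}->{1,3}; X {1,3,5}->{3,5}
Constraint 4 (X + Y = W) on D(X)={3,5} D(Y)={2,3,4,5} D(W)={1,3}: X {3,5}->{}; Y {2,3,4,5}->{}; W {1,3}->{}
So after all 4 constraints: D(W) = {}

Answer: {}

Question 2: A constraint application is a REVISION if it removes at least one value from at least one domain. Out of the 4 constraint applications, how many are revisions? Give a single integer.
Constraint 1 (W != X) on D(W)={1,3,5} D(X)={1,3,5}: no change => not a revision
Constraint 2 (U < Y) on D(U)={1,2,3,4,5} D(Y)={1,2,3,4,5}: U {1,2,3,4,5}->{1,2,3,4}; Y {1,2,3,4,5}->{2,3,4,5} => REVISION
Constraint 3 (W < X) on D(W)={1,3,5} D(X)={1,3,5}: W {1,3,5}->{1,3}; X {1,3,5}->{3,5} => REVISION
Constraint 4 (X + Y = W) on D(X)={3,5} D(Y)={2,3,4,5} D(W)={1,3}: X {3,5}->{}; Y {2,3,4,5}->{}; W {1,3}->{} => REVISION
Total revisions = 3

Answer: 3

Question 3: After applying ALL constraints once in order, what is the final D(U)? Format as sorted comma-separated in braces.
Constraint 1 (W != X) on D(W)={1,3,5} D(X)={1,3,5}: no change
Constraint 2 (U < Y) on D(U)={1,2,3,4,5} D(Y)={1,2,3,4,5}: U {1,2,3,4,5}->{1,2,3,4}; Y {1,2,3,4,5}->{2,3,4,5}
Constraint 3 (W < X) on D(W)={1,3,5} D(X)={1,3,5}: W {1,3,5}->{1,3}; X {1,3,5}->{3,5}
Constraint 4 (X + Y = W) on D(X)={3,5} D(Y)={2,3,4,5} D(W)={1,3}: X {3,5}->{}; Y {2,3,4,5}->{}; W {1,3}->{}
So after all 4 constraints: D(U) = {1,2,3,4}

Answer: {1,2,3,4}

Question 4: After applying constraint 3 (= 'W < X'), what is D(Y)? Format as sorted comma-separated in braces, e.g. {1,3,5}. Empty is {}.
Answer: {2,3,4,5}

Derivation:
Constraint 1 (W != X) on D(W)={1,3,5} D(X)={1,3,5}: no change
Constraint 2 (U < Y) on D(U)={1,2,3,4,5} D(Y)={1,2,3,4,5}: U {1,2,3,4,5}->{1,2,3,4}; Y {1,2,3,4,5}->{2,3,4,5}
Constraint 3 (W < X) on D(W)={1,3,5} D(X)={1,3,5}: W {1,3,5}->{1,3}; X {1,3,5}->{3,5}
So after constraint 3: D(Y) = {2,3,4,5}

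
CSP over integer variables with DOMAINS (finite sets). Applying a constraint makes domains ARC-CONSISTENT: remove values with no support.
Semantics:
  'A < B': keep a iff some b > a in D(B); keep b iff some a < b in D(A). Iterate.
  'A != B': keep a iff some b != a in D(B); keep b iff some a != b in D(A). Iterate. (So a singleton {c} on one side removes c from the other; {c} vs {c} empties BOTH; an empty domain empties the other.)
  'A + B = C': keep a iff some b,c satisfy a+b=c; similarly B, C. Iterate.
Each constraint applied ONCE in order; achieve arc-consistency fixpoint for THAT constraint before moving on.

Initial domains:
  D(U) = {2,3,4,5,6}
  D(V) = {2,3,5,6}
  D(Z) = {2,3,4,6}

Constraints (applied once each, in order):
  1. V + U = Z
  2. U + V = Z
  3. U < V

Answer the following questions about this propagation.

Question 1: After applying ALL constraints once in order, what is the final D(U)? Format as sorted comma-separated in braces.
Answer: {2}

Derivation:
Constraint 1 (V + U = Z) on D(V)={2,3,5,6} D(U)={2,3,4,5,6} D(Z)={2,3,4,6}: V {2,3,5,6}->{2,3}; U {2,3,4,5,6}->{2,3,4}; Z {2,3,4,6}->{4,6}
Constraint 2 (U + V = Z) on D(U)={2,3,4} D(V)={2,3} D(Z)={4,6}: no change
Constraint 3 (U < V) on D(U)={2,3,4} D(V)={2,3}: U {2,3,4}->{2}; V {2,3}->{3}
So after all 3 constraints: D(U) = {2}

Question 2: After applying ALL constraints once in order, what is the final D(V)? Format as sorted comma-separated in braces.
Constraint 1 (V + U = Z) on D(V)={2,3,5,6} D(U)={2,3,4,5,6} D(Z)={2,3,4,6}: V {2,3,5,6}->{2,3}; U {2,3,4,5,6}->{2,3,4}; Z {2,3,4,6}->{4,6}
Constraint 2 (U + V = Z) on D(U)={2,3,4} D(V)={2,3} D(Z)={4,6}: no change
Constraint 3 (U < V) on D(U)={2,3,4} D(V)={2,3}: U {2,3,4}->{2}; V {2,3}->{3}
So after all 3 constraints: D(V) = {3}

Answer: {3}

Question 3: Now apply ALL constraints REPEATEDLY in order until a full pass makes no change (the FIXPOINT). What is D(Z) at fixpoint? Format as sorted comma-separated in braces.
Answer: {}

Derivation:
pass 0 (initial): D(Z)={2,3,4,6}
pass 1: U {2,3,4,5,6}->{2}; V {2,3,5,6}->{3}; Z {2,3,4,6}->{4,6}
pass 2: U {2}->{}; V {3}->{}; Z {4,6}->{}
pass 3: no change
Fixpoint after 3 passes: D(Z) = {}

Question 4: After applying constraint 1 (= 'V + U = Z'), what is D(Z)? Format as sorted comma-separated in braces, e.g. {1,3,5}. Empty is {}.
Constraint 1 (V + U = Z) on D(V)={2,3,5,6} D(U)={2,3,4,5,6} D(Z)={2,3,4,6}: V {2,3,5,6}->{2,3}; U {2,3,4,5,6}->{2,3,4}; Z {2,3,4,6}->{4,6}
So after constraint 1: D(Z) = {4,6}

Answer: {4,6}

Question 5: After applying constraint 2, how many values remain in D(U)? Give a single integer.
Answer: 3

Derivation:
Constraint 1 (V + U = Z) on D(V)={2,3,5,6} D(U)={2,3,4,5,6} D(Z)={2,3,4,6}: V {2,3,5,6}->{2,3}; U {2,3,4,5,6}->{2,3,4}; Z {2,3,4,6}->{4,6}
Constraint 2 (U + V = Z) on D(U)={2,3,4} D(V)={2,3} D(Z)={4,6}: no change
So after constraint 2: D(U)={2,3,4}, size = 3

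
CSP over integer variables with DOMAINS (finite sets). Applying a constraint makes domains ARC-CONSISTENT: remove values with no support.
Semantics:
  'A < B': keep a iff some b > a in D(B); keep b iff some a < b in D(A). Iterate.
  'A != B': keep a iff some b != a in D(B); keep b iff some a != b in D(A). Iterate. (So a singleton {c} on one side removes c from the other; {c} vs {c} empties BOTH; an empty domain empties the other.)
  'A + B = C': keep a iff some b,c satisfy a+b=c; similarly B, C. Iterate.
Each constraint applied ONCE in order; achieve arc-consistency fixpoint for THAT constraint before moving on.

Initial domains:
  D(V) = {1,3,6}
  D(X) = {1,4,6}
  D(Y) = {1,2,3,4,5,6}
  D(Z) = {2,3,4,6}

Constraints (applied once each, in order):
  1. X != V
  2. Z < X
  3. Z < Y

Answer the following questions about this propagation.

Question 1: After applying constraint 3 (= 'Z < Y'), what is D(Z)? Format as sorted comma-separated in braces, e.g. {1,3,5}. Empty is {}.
Answer: {2,3,4}

Derivation:
Constraint 1 (X != V) on D(X)={1,4,6} D(V)={1,3,6}: no change
Constraint 2 (Z < X) on D(Z)={2,3,4,6} D(X)={1,4,6}: Z {2,3,4,6}->{2,3,4}; X {1,4,6}->{4,6}
Constraint 3 (Z < Y) on D(Z)={2,3,4} D(Y)={1,2,3,4,5,6}: Y {1,2,3,4,5,6}->{3,4,5,6}
So after constraint 3: D(Z) = {2,3,4}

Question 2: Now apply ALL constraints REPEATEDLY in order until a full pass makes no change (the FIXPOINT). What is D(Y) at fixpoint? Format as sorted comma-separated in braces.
Answer: {3,4,5,6}

Derivation:
pass 0 (initial): D(Y)={1,2,3,4,5,6}
pass 1: X {1,4,6}->{4,6}; Y {1,2,3,4,5,6}->{3,4,5,6}; Z {2,3,4,6}->{2,3,4}
pass 2: no change
Fixpoint after 2 passes: D(Y) = {3,4,5,6}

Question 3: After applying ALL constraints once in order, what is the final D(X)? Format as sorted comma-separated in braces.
Answer: {4,6}

Derivation:
Constraint 1 (X != V) on D(X)={1,4,6} D(V)={1,3,6}: no change
Constraint 2 (Z < X) on D(Z)={2,3,4,6} D(X)={1,4,6}: Z {2,3,4,6}->{2,3,4}; X {1,4,6}->{4,6}
Constraint 3 (Z < Y) on D(Z)={2,3,4} D(Y)={1,2,3,4,5,6}: Y {1,2,3,4,5,6}->{3,4,5,6}
So after all 3 constraints: D(X) = {4,6}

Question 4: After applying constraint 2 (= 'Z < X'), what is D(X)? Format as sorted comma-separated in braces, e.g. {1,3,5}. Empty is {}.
Answer: {4,6}

Derivation:
Constraint 1 (X != V) on D(X)={1,4,6} D(V)={1,3,6}: no change
Constraint 2 (Z < X) on D(Z)={2,3,4,6} D(X)={1,4,6}: Z {2,3,4,6}->{2,3,4}; X {1,4,6}->{4,6}
So after constraint 2: D(X) = {4,6}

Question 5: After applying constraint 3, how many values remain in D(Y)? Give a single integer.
Constraint 1 (X != V) on D(X)={1,4,6} D(V)={1,3,6}: no change
Constraint 2 (Z < X) on D(Z)={2,3,4,6} D(X)={1,4,6}: Z {2,3,4,6}->{2,3,4}; X {1,4,6}->{4,6}
Constraint 3 (Z < Y) on D(Z)={2,3,4} D(Y)={1,2,3,4,5,6}: Y {1,2,3,4,5,6}->{3,4,5,6}
So after constraint 3: D(Y)={3,4,5,6}, size = 4

Answer: 4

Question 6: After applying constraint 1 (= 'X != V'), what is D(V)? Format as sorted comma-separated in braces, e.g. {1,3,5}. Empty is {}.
Answer: {1,3,6}

Derivation:
Constraint 1 (X != V) on D(X)={1,4,6} D(V)={1,3,6}: no change
So after constraint 1: D(V) = {1,3,6}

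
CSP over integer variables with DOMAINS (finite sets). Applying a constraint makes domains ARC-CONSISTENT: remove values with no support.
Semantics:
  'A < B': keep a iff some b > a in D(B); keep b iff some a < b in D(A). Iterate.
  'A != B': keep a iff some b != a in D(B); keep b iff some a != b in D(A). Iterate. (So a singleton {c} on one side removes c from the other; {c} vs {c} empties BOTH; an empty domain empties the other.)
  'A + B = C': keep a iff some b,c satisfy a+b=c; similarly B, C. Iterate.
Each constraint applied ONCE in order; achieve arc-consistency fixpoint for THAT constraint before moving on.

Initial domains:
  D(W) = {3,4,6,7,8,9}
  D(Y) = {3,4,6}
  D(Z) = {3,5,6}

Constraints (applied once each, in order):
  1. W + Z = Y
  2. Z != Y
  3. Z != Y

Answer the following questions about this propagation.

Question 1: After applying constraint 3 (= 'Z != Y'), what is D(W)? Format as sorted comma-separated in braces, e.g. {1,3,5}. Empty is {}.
Constraint 1 (W + Z = Y) on D(W)={3,4,6,7,8,9} D(Z)={3,5,6} D(Y)={3,4,6}: W {3,4,6,7,8,9}->{3}; Z {3,5,6}->{3}; Y {3,4,6}->{6}
Constraint 2 (Z != Y) on D(Z)={3} D(Y)={6}: no change
Constraint 3 (Z != Y) on D(Z)={3} D(Y)={6}: no change
So after constraint 3: D(W) = {3}

Answer: {3}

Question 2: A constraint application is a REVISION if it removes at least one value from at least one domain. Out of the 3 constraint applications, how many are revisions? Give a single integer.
Constraint 1 (W + Z = Y) on D(W)={3,4,6,7,8,9} D(Z)={3,5,6} D(Y)={3,4,6}: W {3,4,6,7,8,9}->{3}; Z {3,5,6}->{3}; Y {3,4,6}->{6} => REVISION
Constraint 2 (Z != Y) on D(Z)={3} D(Y)={6}: no change => not a revision
Constraint 3 (Z != Y) on D(Z)={3} D(Y)={6}: no change => not a revision
Total revisions = 1

Answer: 1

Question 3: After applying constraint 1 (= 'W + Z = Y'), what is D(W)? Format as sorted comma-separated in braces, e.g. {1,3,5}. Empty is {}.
Answer: {3}

Derivation:
Constraint 1 (W + Z = Y) on D(W)={3,4,6,7,8,9} D(Z)={3,5,6} D(Y)={3,4,6}: W {3,4,6,7,8,9}->{3}; Z {3,5,6}->{3}; Y {3,4,6}->{6}
So after constraint 1: D(W) = {3}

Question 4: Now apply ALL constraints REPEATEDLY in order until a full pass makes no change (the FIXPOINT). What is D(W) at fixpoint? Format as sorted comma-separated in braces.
pass 0 (initial): D(W)={3,4,6,7,8,9}
pass 1: W {3,4,6,7,8,9}->{3}; Y {3,4,6}->{6}; Z {3,5,6}->{3}
pass 2: no change
Fixpoint after 2 passes: D(W) = {3}

Answer: {3}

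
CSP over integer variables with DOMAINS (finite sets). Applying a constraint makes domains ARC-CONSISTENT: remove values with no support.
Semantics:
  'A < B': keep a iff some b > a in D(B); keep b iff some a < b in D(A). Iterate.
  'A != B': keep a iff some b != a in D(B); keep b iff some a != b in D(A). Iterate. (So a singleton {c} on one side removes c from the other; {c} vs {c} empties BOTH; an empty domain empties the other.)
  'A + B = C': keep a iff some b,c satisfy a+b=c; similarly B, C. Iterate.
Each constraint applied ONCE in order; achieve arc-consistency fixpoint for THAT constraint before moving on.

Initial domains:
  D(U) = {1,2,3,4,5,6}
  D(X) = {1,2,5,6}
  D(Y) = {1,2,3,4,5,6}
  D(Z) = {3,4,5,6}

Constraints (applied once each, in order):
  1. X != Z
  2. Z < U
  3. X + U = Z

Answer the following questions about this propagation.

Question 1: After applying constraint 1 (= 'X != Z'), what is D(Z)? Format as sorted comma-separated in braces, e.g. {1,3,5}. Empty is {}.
Answer: {3,4,5,6}

Derivation:
Constraint 1 (X != Z) on D(X)={1,2,5,6} D(Z)={3,4,5,6}: no change
So after constraint 1: D(Z) = {3,4,5,6}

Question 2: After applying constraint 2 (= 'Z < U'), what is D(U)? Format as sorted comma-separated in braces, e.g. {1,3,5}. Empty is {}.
Answer: {4,5,6}

Derivation:
Constraint 1 (X != Z) on D(X)={1,2,5,6} D(Z)={3,4,5,6}: no change
Constraint 2 (Z < U) on D(Z)={3,4,5,6} D(U)={1,2,3,4,5,6}: Z {3,4,5,6}->{3,4,5}; U {1,2,3,4,5,6}->{4,5,6}
So after constraint 2: D(U) = {4,5,6}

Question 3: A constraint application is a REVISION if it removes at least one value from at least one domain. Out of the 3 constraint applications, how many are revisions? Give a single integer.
Constraint 1 (X != Z) on D(X)={1,2,5,6} D(Z)={3,4,5,6}: no change => not a revision
Constraint 2 (Z < U) on D(Z)={3,4,5,6} D(U)={1,2,3,4,5,6}: Z {3,4,5,6}->{3,4,5}; U {1,2,3,4,5,6}->{4,5,6} => REVISION
Constraint 3 (X + U = Z) on D(X)={1,2,5,6} D(U)={4,5,6} D(Z)={3,4,5}: X {1,2,5,6}->{1}; U {4,5,6}->{4}; Z {3,4,5}->{5} => REVISION
Total revisions = 2

Answer: 2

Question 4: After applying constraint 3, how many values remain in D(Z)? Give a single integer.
Answer: 1

Derivation:
Constraint 1 (X != Z) on D(X)={1,2,5,6} D(Z)={3,4,5,6}: no change
Constraint 2 (Z < U) on D(Z)={3,4,5,6} D(U)={1,2,3,4,5,6}: Z {3,4,5,6}->{3,4,5}; U {1,2,3,4,5,6}->{4,5,6}
Constraint 3 (X + U = Z) on D(X)={1,2,5,6} D(U)={4,5,6} D(Z)={3,4,5}: X {1,2,5,6}->{1}; U {4,5,6}->{4}; Z {3,4,5}->{5}
So after constraint 3: D(Z)={5}, size = 1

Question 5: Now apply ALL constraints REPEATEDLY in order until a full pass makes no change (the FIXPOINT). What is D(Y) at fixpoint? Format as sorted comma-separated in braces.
pass 0 (initial): D(Y)={1,2,3,4,5,6}
pass 1: U {1,2,3,4,5,6}->{4}; X {1,2,5,6}->{1}; Z {3,4,5,6}->{5}
pass 2: U {4}->{}; X {1}->{}; Z {5}->{}
pass 3: no change
Fixpoint after 3 passes: D(Y) = {1,2,3,4,5,6}

Answer: {1,2,3,4,5,6}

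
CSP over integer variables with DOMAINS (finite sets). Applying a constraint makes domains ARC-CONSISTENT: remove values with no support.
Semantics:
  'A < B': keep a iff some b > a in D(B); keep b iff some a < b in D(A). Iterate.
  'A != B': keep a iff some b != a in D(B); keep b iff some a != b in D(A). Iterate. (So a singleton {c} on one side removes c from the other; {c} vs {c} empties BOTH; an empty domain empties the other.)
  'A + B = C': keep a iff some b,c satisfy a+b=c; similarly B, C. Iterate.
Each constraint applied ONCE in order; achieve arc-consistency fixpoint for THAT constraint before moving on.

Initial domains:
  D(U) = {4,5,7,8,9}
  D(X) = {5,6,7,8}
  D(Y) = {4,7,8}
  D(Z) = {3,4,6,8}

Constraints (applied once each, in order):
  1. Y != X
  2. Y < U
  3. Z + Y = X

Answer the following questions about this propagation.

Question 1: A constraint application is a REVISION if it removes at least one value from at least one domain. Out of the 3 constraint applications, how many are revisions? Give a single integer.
Answer: 2

Derivation:
Constraint 1 (Y != X) on D(Y)={4,7,8} D(X)={5,6,7,8}: no change => not a revision
Constraint 2 (Y < U) on D(Y)={4,7,8} D(U)={4,5,7,8,9}: U {4,5,7,8,9}->{5,7,8,9} => REVISION
Constraint 3 (Z + Y = X) on D(Z)={3,4,6,8} D(Y)={4,7,8} D(X)={5,6,7,8}: Z {3,4,6,8}->{3,4}; Y {4,7,8}->{4}; X {5,6,7,8}->{7,8} => REVISION
Total revisions = 2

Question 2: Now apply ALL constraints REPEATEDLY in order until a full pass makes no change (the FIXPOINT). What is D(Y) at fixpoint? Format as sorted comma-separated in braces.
Answer: {4}

Derivation:
pass 0 (initial): D(Y)={4,7,8}
pass 1: U {4,5,7,8,9}->{5,7,8,9}; X {5,6,7,8}->{7,8}; Y {4,7,8}->{4}; Z {3,4,6,8}->{3,4}
pass 2: no change
Fixpoint after 2 passes: D(Y) = {4}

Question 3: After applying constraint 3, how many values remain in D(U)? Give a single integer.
Answer: 4

Derivation:
Constraint 1 (Y != X) on D(Y)={4,7,8} D(X)={5,6,7,8}: no change
Constraint 2 (Y < U) on D(Y)={4,7,8} D(U)={4,5,7,8,9}: U {4,5,7,8,9}->{5,7,8,9}
Constraint 3 (Z + Y = X) on D(Z)={3,4,6,8} D(Y)={4,7,8} D(X)={5,6,7,8}: Z {3,4,6,8}->{3,4}; Y {4,7,8}->{4}; X {5,6,7,8}->{7,8}
So after constraint 3: D(U)={5,7,8,9}, size = 4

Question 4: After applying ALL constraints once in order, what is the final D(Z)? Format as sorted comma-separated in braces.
Answer: {3,4}

Derivation:
Constraint 1 (Y != X) on D(Y)={4,7,8} D(X)={5,6,7,8}: no change
Constraint 2 (Y < U) on D(Y)={4,7,8} D(U)={4,5,7,8,9}: U {4,5,7,8,9}->{5,7,8,9}
Constraint 3 (Z + Y = X) on D(Z)={3,4,6,8} D(Y)={4,7,8} D(X)={5,6,7,8}: Z {3,4,6,8}->{3,4}; Y {4,7,8}->{4}; X {5,6,7,8}->{7,8}
So after all 3 constraints: D(Z) = {3,4}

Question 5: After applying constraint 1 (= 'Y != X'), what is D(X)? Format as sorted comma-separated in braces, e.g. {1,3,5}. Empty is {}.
Constraint 1 (Y != X) on D(Y)={4,7,8} D(X)={5,6,7,8}: no change
So after constraint 1: D(X) = {5,6,7,8}

Answer: {5,6,7,8}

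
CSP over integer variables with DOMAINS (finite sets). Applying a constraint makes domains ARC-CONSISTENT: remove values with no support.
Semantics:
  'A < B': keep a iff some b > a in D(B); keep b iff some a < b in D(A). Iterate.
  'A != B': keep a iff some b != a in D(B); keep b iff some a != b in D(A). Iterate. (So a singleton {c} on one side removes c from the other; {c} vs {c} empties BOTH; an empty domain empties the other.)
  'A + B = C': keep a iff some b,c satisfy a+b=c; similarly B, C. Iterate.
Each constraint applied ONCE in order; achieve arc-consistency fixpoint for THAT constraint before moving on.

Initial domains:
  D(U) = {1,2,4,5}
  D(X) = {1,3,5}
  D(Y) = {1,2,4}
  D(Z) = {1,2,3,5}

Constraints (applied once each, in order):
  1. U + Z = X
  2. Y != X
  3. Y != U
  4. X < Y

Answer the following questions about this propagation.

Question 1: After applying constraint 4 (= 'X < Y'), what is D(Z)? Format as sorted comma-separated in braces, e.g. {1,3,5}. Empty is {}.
Constraint 1 (U + Z = X) on D(U)={1,2,4,5} D(Z)={1,2,3,5} D(X)={1,3,5}: U {1,2,4,5}->{1,2,4}; Z {1,2,3,5}->{1,2,3}; X {1,3,5}->{3,5}
Constraint 2 (Y != X) on D(Y)={1,2,4} D(X)={3,5}: no change
Constraint 3 (Y != U) on D(Y)={1,2,4} D(U)={1,2,4}: no change
Constraint 4 (X < Y) on D(X)={3,5} D(Y)={1,2,4}: X {3,5}->{3}; Y {1,2,4}->{4}
So after constraint 4: D(Z) = {1,2,3}

Answer: {1,2,3}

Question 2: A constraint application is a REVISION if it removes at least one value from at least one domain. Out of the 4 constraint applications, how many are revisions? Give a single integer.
Answer: 2

Derivation:
Constraint 1 (U + Z = X) on D(U)={1,2,4,5} D(Z)={1,2,3,5} D(X)={1,3,5}: U {1,2,4,5}->{1,2,4}; Z {1,2,3,5}->{1,2,3}; X {1,3,5}->{3,5} => REVISION
Constraint 2 (Y != X) on D(Y)={1,2,4} D(X)={3,5}: no change => not a revision
Constraint 3 (Y != U) on D(Y)={1,2,4} D(U)={1,2,4}: no change => not a revision
Constraint 4 (X < Y) on D(X)={3,5} D(Y)={1,2,4}: X {3,5}->{3}; Y {1,2,4}->{4} => REVISION
Total revisions = 2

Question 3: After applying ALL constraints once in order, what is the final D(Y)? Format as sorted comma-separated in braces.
Answer: {4}

Derivation:
Constraint 1 (U + Z = X) on D(U)={1,2,4,5} D(Z)={1,2,3,5} D(X)={1,3,5}: U {1,2,4,5}->{1,2,4}; Z {1,2,3,5}->{1,2,3}; X {1,3,5}->{3,5}
Constraint 2 (Y != X) on D(Y)={1,2,4} D(X)={3,5}: no change
Constraint 3 (Y != U) on D(Y)={1,2,4} D(U)={1,2,4}: no change
Constraint 4 (X < Y) on D(X)={3,5} D(Y)={1,2,4}: X {3,5}->{3}; Y {1,2,4}->{4}
So after all 4 constraints: D(Y) = {4}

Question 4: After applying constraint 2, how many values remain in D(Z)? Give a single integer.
Answer: 3

Derivation:
Constraint 1 (U + Z = X) on D(U)={1,2,4,5} D(Z)={1,2,3,5} D(X)={1,3,5}: U {1,2,4,5}->{1,2,4}; Z {1,2,3,5}->{1,2,3}; X {1,3,5}->{3,5}
Constraint 2 (Y != X) on D(Y)={1,2,4} D(X)={3,5}: no change
So after constraint 2: D(Z)={1,2,3}, size = 3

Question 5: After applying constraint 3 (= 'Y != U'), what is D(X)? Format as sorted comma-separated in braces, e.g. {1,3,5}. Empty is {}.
Answer: {3,5}

Derivation:
Constraint 1 (U + Z = X) on D(U)={1,2,4,5} D(Z)={1,2,3,5} D(X)={1,3,5}: U {1,2,4,5}->{1,2,4}; Z {1,2,3,5}->{1,2,3}; X {1,3,5}->{3,5}
Constraint 2 (Y != X) on D(Y)={1,2,4} D(X)={3,5}: no change
Constraint 3 (Y != U) on D(Y)={1,2,4} D(U)={1,2,4}: no change
So after constraint 3: D(X) = {3,5}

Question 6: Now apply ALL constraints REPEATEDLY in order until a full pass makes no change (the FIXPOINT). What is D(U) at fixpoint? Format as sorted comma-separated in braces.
Answer: {1,2}

Derivation:
pass 0 (initial): D(U)={1,2,4,5}
pass 1: U {1,2,4,5}->{1,2,4}; X {1,3,5}->{3}; Y {1,2,4}->{4}; Z {1,2,3,5}->{1,2,3}
pass 2: U {1,2,4}->{1,2}; Z {1,2,3}->{1,2}
pass 3: no change
Fixpoint after 3 passes: D(U) = {1,2}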